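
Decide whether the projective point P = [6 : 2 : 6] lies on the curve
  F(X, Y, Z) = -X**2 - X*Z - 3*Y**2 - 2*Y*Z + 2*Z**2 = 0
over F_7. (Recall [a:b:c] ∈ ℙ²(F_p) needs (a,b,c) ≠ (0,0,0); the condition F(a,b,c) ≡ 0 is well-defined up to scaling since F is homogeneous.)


F(6,2,6) ≡ 6 (mod 7); P is NOT on the curve.

Evaluate F(6, 2, 6) term-by-term (mod 7).
  -X**2 ↦ -1·36·1·1 = -36
  -X*Z ↦ -1·6·1·6 = -36
  -3*Y**2 ↦ -3·1·4·1 = -12
  -2*Y*Z ↦ -2·1·2·6 = -24
  2*Z**2 ↦ 2·1·1·36 = 72
Sum: F(6, 2, 6) = (-36) + (-36) + (-12) + (-24) + (72) = -36.
Reducing mod 7: -36 ≡ 6 (mod 7).
Since F(a, b, c) ≡ 6 ≠ 0 (mod 7), P does NOT lie on the curve.


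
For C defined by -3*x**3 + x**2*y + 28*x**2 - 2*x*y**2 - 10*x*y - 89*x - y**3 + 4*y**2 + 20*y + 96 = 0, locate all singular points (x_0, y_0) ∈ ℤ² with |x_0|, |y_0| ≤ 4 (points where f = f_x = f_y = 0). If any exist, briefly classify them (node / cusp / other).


Singular points: {(3, -1)}; classification: cusp.

Compute partial derivatives:
  f_x = -9*x**2 + 2*x*y + 56*x - 2*y**2 - 10*y - 89.
  f_y = x**2 - 4*x*y - 10*x - 3*y**2 + 8*y + 20.
Scan x_0 ∈ {−4, ..., 4}. For each x_0, f_y(x_0, y) is a polynomial in y; find its integer roots y ∈ {−4, ..., 4}, then test f_x and f at those candidates.
  x = -4: f_y(-4, y) = -3*y**2 + 24*y + 76; no integer root y with |y| ≤ 4.
  x = -3: f_y(-3, y) = -3*y**2 + 20*y + 59; no integer root y with |y| ≤ 4.
  x = -2: f_y(-2, y) = -3*y**2 + 16*y + 44; vanishes at y ∈ {-2}. (-2, -2): f_x = -217 ≠ 0.
  x = -1: f_y(-1, y) = -3*y**2 + 12*y + 31; no integer root y with |y| ≤ 4.
  x = 0: f_y(0, y) = -3*y**2 + 8*y + 20; no integer root y with |y| ≤ 4.
  x = 1: f_y(1, y) = -3*y**2 + 4*y + 11; no integer root y with |y| ≤ 4.
  x = 2: f_y(2, y) = 4 - 3*y**2; no integer root y with |y| ≤ 4.
  x = 3: f_y(3, y) = -3*y**2 - 4*y - 1; vanishes at y ∈ {-1}. (3, -1): f_x = 0, f = 0 — SINGULAR.
  x = 4: f_y(4, y) = -3*y**2 - 8*y - 4; vanishes at y ∈ {-2}. (4, -2): f_x = -13 ≠ 0.
Only singular point on the grid: (3, -1).
Classify: substitute x = 3 + u, y = -1 + v and expand: f = -3*u**3 + u**2*v - 2*u*v**2 - v**3 + v**2.
No constant or linear terms (consistent with a singular point). Quadratic part: v**2. Cubic part: -3*u**3 + u**2*v - 2*u*v**2 - v**3.
The quadratic part v**2 is a perfect square, so there is a single (double) tangent line v = 0, i.e. y = -1. Restricting the cubic part to that line (v = 0) leaves -3*u**3 ≠ 0, so f is not divisible by v and the branch is v² ≈ 3*u**3 to lowest order — this is a cusp.
Classification: cusp.


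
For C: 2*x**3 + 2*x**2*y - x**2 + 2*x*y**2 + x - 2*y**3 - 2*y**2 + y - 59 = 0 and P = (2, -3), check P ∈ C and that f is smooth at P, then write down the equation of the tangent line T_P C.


Tangent line at P: 15*x - 57*y - 201 = 0.

Step 1: f(2, -3) = 0, so P lies on C.
Step 2: partial derivatives
  f_x(x, y) = 6*x**2 + 4*x*y - 2*x + 2*y**2 + 1, f_y(x, y) = 2*x**2 + 4*x*y - 6*y**2 - 4*y + 1.
  f_x(P) = 15, f_y(P) = -57 (gradient nonzero, so P is smooth).
Step 3: tangent line at P: 15·(x − 2) + -57·(y − -3) = 0.
Expanding: 15*x - 57*y - 201 = 0.


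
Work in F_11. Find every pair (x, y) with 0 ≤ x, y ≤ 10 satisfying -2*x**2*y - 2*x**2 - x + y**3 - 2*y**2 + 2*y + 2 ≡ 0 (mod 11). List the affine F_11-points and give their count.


Affine F_11-points: {(1, 6), (2, 4), (4, 8), (6, 6), (8, 10), (9, 1), (10, 1), (10, 4), (10, 8)}; count = 9.

For each of the 121 pairs (x, y) ∈ F_11², evaluate f(x, y) mod 11. Record the zeros.
  x = 0: [0↦2, 1↦3, 2↦6, 3↦6, 4↦9, 5↦10, 6↦4, 7↦8, 8↦6, 9↦4, 10↦8]  zeros at y ∈ ∅
  x = 1: [0↦10, 1↦9, 2↦10, 3↦8, 4↦9, 5↦8, 6↦0, 7↦2, 8↦9, 9↦5, 10↦7]  zeros at y ∈ {6}
  x = 2: [0↦3, 1↦7, 2↦2, 3↦5, 4↦0, 5↦4, 6↦1, 7↦8, 8↦9, 9↦10, 10↦6]  zeros at y ∈ {4}
  x = 3: [0↦3, 1↦8, 2↦4, 3↦8, 4↦4, 5↦9, 6↦7, 7↦4, 8↦6, 9↦8, 10↦5]  zeros at y ∈ ∅
  x = 4: [0↦10, 1↦1, 2↦5, 3↦6, 4↦10, 5↦1, 6↦7, 7↦1, 8↦0, 9↦10, 10↦4]  zeros at y ∈ {8}
  x = 5: [0↦2, 1↦8, 2↦5, 3↦10, 4↦7, 5↦2, 6↦1, 7↦10, 8↦2, 9↦5, 10↦3]  zeros at y ∈ ∅
  x = 6: [0↦1, 1↦7, 2↦4, 3↦9, 4↦6, 5↦1, 6↦0, 7↦9, 8↦1, 9↦4, 10↦2]  zeros at y ∈ {6}
  x = 7: [0↦7, 1↦9, 2↦2, 3↦3, 4↦7, 5↦9, 6↦4, 7↦9, 8↦8, 9↦7, 10↦1]  zeros at y ∈ ∅
  x = 8: [0↦9, 1↦3, 2↦10, 3↦3, 4↦10, 5↦4, 6↦2, 7↦10, 8↦1, 9↦3, 10↦0]  zeros at y ∈ {10}
  x = 9: [0↦7, 1↦0, 2↦6, 3↦9, 4↦4, 5↦8, 6↦5, 7↦1, 8↦2, 9↦3, 10↦10]  zeros at y ∈ {1}
  x = 10: [0↦1, 1↦0, 2↦1, 3↦10, 4↦0, 5↦10, 6↦2, 7↦4, 8↦0, 9↦7, 10↦9]  zeros at y ∈ {1, 4, 8}
Collecting zeros: affine points = {(1, 6), (2, 4), (4, 8), (6, 6), (8, 10), (9, 1), (10, 1), (10, 4), (10, 8)}.
Total count |C(F_11)_aff| = 9.


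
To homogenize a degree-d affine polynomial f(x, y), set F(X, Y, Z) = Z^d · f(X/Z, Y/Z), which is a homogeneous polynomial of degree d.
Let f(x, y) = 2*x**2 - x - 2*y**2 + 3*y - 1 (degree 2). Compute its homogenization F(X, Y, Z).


F(X, Y, Z) = 2*X**2 - X*Z - 2*Y**2 + 3*Y*Z - Z**2

deg(f) = 2.
Substitute x = X/Z, y = Y/Z into f, then multiply by Z^2.
  monomial 2·x^2·y^0 ↦ 2·X^2·Y^0·Z^0.
  monomial -1·x^1·y^0 ↦ -1·X^1·Y^0·Z^1.
  monomial -2·x^0·y^2 ↦ -2·X^0·Y^2·Z^0.
  monomial 3·x^0·y^1 ↦ 3·X^0·Y^1·Z^1.
  monomial -1·x^0·y^0 ↦ -1·X^0·Y^0·Z^2.
Collecting: F(X, Y, Z) = 2*X**2 - X*Z - 2*Y**2 + 3*Y*Z - Z**2.


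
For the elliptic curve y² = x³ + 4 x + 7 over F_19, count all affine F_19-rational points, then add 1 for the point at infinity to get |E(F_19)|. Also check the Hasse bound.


Affine points = {(0, 8), (0, 11), (2, 2), (2, 17), (4, 7), (4, 12), (5, 0), (6, 0), (7, 6), (7, 13), (8, 0), (12, 4), (12, 15), (16, 5), (16, 14)}; affine count = 15; |E(F_19)| = 16.

Discriminant check: Δ ∝ 4a³ + 27b² = 4·4³ + 27·7² = 4·64 + 27·49 ≡ 2 (mod 19). Nonzero ⇒ E is nonsingular.
For each x ∈ F_19, compute rhs = x³ + 4·x + 7 mod 19, then count y ∈ F_19 with y² ≡ rhs.
  x = 0: rhs = 7, matching y values: 8, 11 (2 points).
  x = 1: rhs = 12, matching y values: none (0 points).
  x = 2: rhs = 4, matching y values: 2, 17 (2 points).
  x = 3: rhs = 8, matching y values: none (0 points).
  x = 4: rhs = 11, matching y values: 7, 12 (2 points).
  x = 5: rhs = 0, matching y values: 0 (1 points).
  x = 6: rhs = 0, matching y values: 0 (1 points).
  x = 7: rhs = 17, matching y values: 6, 13 (2 points).
  x = 8: rhs = 0, matching y values: 0 (1 points).
  x = 9: rhs = 12, matching y values: none (0 points).
  x = 10: rhs = 2, matching y values: none (0 points).
  x = 11: rhs = 14, matching y values: none (0 points).
  x = 12: rhs = 16, matching y values: 4, 15 (2 points).
  x = 13: rhs = 14, matching y values: none (0 points).
  x = 14: rhs = 14, matching y values: none (0 points).
  x = 15: rhs = 3, matching y values: none (0 points).
  x = 16: rhs = 6, matching y values: 5, 14 (2 points).
  x = 17: rhs = 10, matching y values: none (0 points).
  x = 18: rhs = 2, matching y values: none (0 points).
Total affine count: 15.
Full point count |E(F_19)| = 15 + 1 = 16.
Hasse bound: |16 − (19+1)| = |-4| = 4 ≤ 2√19 ≈ 8.7178 ✓.


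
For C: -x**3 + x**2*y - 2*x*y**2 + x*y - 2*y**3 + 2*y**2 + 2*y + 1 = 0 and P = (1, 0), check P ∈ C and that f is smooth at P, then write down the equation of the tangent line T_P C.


Tangent line at P: -3*x + 4*y + 3 = 0.

Step 1: f(1, 0) = 0, so P lies on C.
Step 2: partial derivatives
  f_x(x, y) = -3*x**2 + 2*x*y - 2*y**2 + y, f_y(x, y) = x**2 - 4*x*y + x - 6*y**2 + 4*y + 2.
  f_x(P) = -3, f_y(P) = 4 (gradient nonzero, so P is smooth).
Step 3: tangent line at P: -3·(x − 1) + 4·(y − 0) = 0.
Expanding: -3*x + 4*y + 3 = 0.


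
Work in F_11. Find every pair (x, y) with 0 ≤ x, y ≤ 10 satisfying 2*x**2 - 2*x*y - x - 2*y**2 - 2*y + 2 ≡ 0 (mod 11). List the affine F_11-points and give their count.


Affine F_11-points: {(0, 3), (0, 7), (2, 1), (2, 7), (5, 1), (5, 4), (6, 6), (6, 9), (9, 3), (9, 9)}; count = 10.

For each of the 121 pairs (x, y) ∈ F_11², evaluate f(x, y) mod 11. Record the zeros.
  x = 0: [0↦2, 1↦9, 2↦1, 3↦0, 4↦6, 5↦8, 6↦6, 7↦0, 8↦1, 9↦9, 10↦2]  zeros at y ∈ {3, 7}
  x = 1: [0↦3, 1↦8, 2↦9, 3↦6, 4↦10, 5↦10, 6↦6, 7↦9, 8↦8, 9↦3, 10↦5]  zeros at y ∈ ∅
  x = 2: [0↦8, 1↦0, 2↦10, 3↦5, 4↦7, 5↦5, 6↦10, 7↦0, 8↦8, 9↦1, 10↦1]  zeros at y ∈ {1, 7}
  x = 3: [0↦6, 1↦7, 2↦4, 3↦8, 4↦8, 5↦4, 6↦7, 7↦6, 8↦1, 9↦3, 10↦1]  zeros at y ∈ ∅
  x = 4: [0↦8, 1↦7, 2↦2, 3↦4, 4↦2, 5↦7, 6↦8, 7↦5, 8↦9, 9↦9, 10↦5]  zeros at y ∈ ∅
  x = 5: [0↦3, 1↦0, 2↦4, 3↦4, 4↦0, 5↦3, 6↦2, 7↦8, 8↦10, 9↦8, 10↦2]  zeros at y ∈ {1, 4}
  x = 6: [0↦2, 1↦8, 2↦10, 3↦8, 4↦2, 5↦3, 6↦0, 7↦4, 8↦4, 9↦0, 10↦3]  zeros at y ∈ {6, 9}
  x = 7: [0↦5, 1↦9, 2↦9, 3↦5, 4↦8, 5↦7, 6↦2, 7↦4, 8↦2, 9↦7, 10↦8]  zeros at y ∈ ∅
  x = 8: [0↦1, 1↦3, 2↦1, 3↦6, 4↦7, 5↦4, 6↦8, 7↦8, 8↦4, 9↦7, 10↦6]  zeros at y ∈ ∅
  x = 9: [0↦1, 1↦1, 2↦8, 3↦0, 4↦10, 5↦5, 6↦7, 7↦5, 8↦10, 9↦0, 10↦8]  zeros at y ∈ {3, 9}
  x = 10: [0↦5, 1↦3, 2↦8, 3↦9, 4↦6, 5↦10, 6↦10, 7↦6, 8↦9, 9↦8, 10↦3]  zeros at y ∈ ∅
Collecting zeros: affine points = {(0, 3), (0, 7), (2, 1), (2, 7), (5, 1), (5, 4), (6, 6), (6, 9), (9, 3), (9, 9)}.
Total count |C(F_11)_aff| = 10.


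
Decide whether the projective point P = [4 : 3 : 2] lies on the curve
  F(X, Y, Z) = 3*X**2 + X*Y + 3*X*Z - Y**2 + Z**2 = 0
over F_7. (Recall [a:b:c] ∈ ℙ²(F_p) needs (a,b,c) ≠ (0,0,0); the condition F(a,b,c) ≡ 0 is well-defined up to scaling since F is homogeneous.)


F(4,3,2) ≡ 2 (mod 7); P is NOT on the curve.

Evaluate F(4, 3, 2) term-by-term (mod 7).
  3*X**2 ↦ 3·16·1·1 = 48
  X*Y ↦ 1·4·3·1 = 12
  3*X*Z ↦ 3·4·1·2 = 24
  -Y**2 ↦ -1·1·9·1 = -9
  Z**2 ↦ 1·1·1·4 = 4
Sum: F(4, 3, 2) = (48) + (12) + (24) + (-9) + (4) = 79.
Reducing mod 7: 79 ≡ 2 (mod 7).
Since F(a, b, c) ≡ 2 ≠ 0 (mod 7), P does NOT lie on the curve.


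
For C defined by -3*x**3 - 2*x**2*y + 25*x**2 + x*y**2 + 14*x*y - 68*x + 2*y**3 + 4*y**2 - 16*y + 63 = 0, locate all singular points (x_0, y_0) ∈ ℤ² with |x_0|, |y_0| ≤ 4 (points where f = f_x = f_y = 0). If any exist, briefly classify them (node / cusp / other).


Singular points: {(3, -1)}; classification: cusp.

Compute partial derivatives:
  f_x = -9*x**2 - 4*x*y + 50*x + y**2 + 14*y - 68.
  f_y = -2*x**2 + 2*x*y + 14*x + 6*y**2 + 8*y - 16.
Scan x_0 ∈ {−4, ..., 4}. For each x_0, f_y(x_0, y) is a polynomial in y; find its integer roots y ∈ {−4, ..., 4}, then test f_x and f at those candidates.
  x = -4: f_y(-4, y) = 6*y**2 - 104; no integer root y with |y| ≤ 4.
  x = -3: f_y(-3, y) = 6*y**2 + 2*y - 76; no integer root y with |y| ≤ 4.
  x = -2: f_y(-2, y) = 6*y**2 + 4*y - 52; no integer root y with |y| ≤ 4.
  x = -1: f_y(-1, y) = 6*y**2 + 6*y - 32; no integer root y with |y| ≤ 4.
  x = 0: f_y(0, y) = 6*y**2 + 8*y - 16; no integer root y with |y| ≤ 4.
  x = 1: f_y(1, y) = 6*y**2 + 10*y - 4; vanishes at y ∈ {-2}. (1, -2): f_x = -43 ≠ 0.
  x = 2: f_y(2, y) = 6*y**2 + 12*y + 4; no integer root y with |y| ≤ 4.
  x = 3: f_y(3, y) = 6*y**2 + 14*y + 8; vanishes at y ∈ {-1}. (3, -1): f_x = 0, f = 0 — SINGULAR.
  x = 4: f_y(4, y) = 6*y**2 + 16*y + 8; vanishes at y ∈ {-2}. (4, -2): f_x = -4 ≠ 0.
Only singular point on the grid: (3, -1).
Classify: substitute x = 3 + u, y = -1 + v and expand: f = -3*u**3 - 2*u**2*v + u*v**2 + 2*v**3 + v**2.
No constant or linear terms (consistent with a singular point). Quadratic part: v**2. Cubic part: -3*u**3 - 2*u**2*v + u*v**2 + 2*v**3.
The quadratic part v**2 is a perfect square, so there is a single (double) tangent line v = 0, i.e. y = -1. Restricting the cubic part to that line (v = 0) leaves -3*u**3 ≠ 0, so f is not divisible by v and the branch is v² ≈ 3*u**3 to lowest order — this is a cusp.
Classification: cusp.


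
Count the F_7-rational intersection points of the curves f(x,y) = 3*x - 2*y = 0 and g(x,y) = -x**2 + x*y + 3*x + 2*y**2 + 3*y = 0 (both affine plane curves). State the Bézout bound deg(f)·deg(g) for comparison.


Common zeros: {(0, 0), (2, 3)}; count = 2; Bézout bound = 2.

deg(f) = 1, deg(g) = 2, so Bézout bound = 2.
Scan x ∈ F_7. For each x, list the y ∈ F_7 with f(x, y) ≡ 0 and those with g(x, y) ≡ 0 (mod 7); the common zeros in that column are the intersection.
  x = 0: f ≡ 0 at y ∈ {0}; g ≡ 0 at y ∈ {0, 2}; common: {0}.
  x = 1: f ≡ 0 at y ∈ {5}; g ≡ 0 at y ∈ {6}; common: ∅.
  x = 2: f ≡ 0 at y ∈ {3}; g ≡ 0 at y ∈ {3, 5}; common: {3}.
  x = 3: f ≡ 0 at y ∈ {1}; g ≡ 0 at y ∈ {0, 4}; common: ∅.
  x = 4: f ≡ 0 at y ∈ {6}; g ≡ 0 at y ∈ {3, 4}; common: ∅.
  x = 5: f ≡ 0 at y ∈ {4}; g ≡ 0 at y ∈ {1, 2}; common: ∅.
  x = 6: f ≡ 0 at y ∈ {2}; g ≡ 0 at y ∈ {1, 5}; common: ∅.
Collecting: common zeros = {(0, 0), (2, 3)}, so the count is 2.
Comparison with the Bézout bound: 2 ≤ 2 = deg(f)·deg(g), as expected for curves with no common component (the bound is attained).


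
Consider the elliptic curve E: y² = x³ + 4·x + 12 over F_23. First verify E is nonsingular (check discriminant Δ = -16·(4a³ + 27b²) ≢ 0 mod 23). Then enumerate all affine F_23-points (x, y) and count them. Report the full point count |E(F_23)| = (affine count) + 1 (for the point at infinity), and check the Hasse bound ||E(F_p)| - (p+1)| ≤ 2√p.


Affine points = {(0, 9), (0, 14), (4, 0), (8, 2), (8, 21), (9, 8), (9, 15), (14, 11), (14, 12), (16, 3), (16, 20), (17, 5), (17, 18), (19, 1), (19, 22)}; affine count = 15; |E(F_23)| = 16.

Discriminant check: Δ ∝ 4a³ + 27b² = 4·4³ + 27·12² = 4·64 + 27·144 ≡ 4 (mod 23). Nonzero ⇒ E is nonsingular.
For each x ∈ F_23, compute rhs = x³ + 4·x + 12 mod 23, then count y ∈ F_23 with y² ≡ rhs.
  x = 0: rhs = 12, matching y values: 9, 14 (2 points).
  x = 1: rhs = 17, matching y values: none (0 points).
  x = 2: rhs = 5, matching y values: none (0 points).
  x = 3: rhs = 5, matching y values: none (0 points).
  x = 4: rhs = 0, matching y values: 0 (1 points).
  x = 5: rhs = 19, matching y values: none (0 points).
  x = 6: rhs = 22, matching y values: none (0 points).
  x = 7: rhs = 15, matching y values: none (0 points).
  x = 8: rhs = 4, matching y values: 2, 21 (2 points).
  x = 9: rhs = 18, matching y values: 8, 15 (2 points).
  x = 10: rhs = 17, matching y values: none (0 points).
  x = 11: rhs = 7, matching y values: none (0 points).
  x = 12: rhs = 17, matching y values: none (0 points).
  x = 13: rhs = 7, matching y values: none (0 points).
  x = 14: rhs = 6, matching y values: 11, 12 (2 points).
  x = 15: rhs = 20, matching y values: none (0 points).
  x = 16: rhs = 9, matching y values: 3, 20 (2 points).
  x = 17: rhs = 2, matching y values: 5, 18 (2 points).
  x = 18: rhs = 5, matching y values: none (0 points).
  x = 19: rhs = 1, matching y values: 1, 22 (2 points).
  x = 20: rhs = 19, matching y values: none (0 points).
  x = 21: rhs = 19, matching y values: none (0 points).
  x = 22: rhs = 7, matching y values: none (0 points).
Total affine count: 15.
Full point count |E(F_23)| = 15 + 1 = 16.
Hasse bound: |16 − (23+1)| = |-8| = 8 ≤ 2√23 ≈ 9.5917 ✓.


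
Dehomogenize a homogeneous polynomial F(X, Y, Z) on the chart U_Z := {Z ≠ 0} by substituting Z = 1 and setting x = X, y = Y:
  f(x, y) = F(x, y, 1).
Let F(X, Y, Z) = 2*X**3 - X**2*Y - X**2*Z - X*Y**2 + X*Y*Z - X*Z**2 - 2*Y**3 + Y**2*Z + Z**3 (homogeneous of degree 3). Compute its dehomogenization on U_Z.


f(x, y) = 2*x**3 - x**2*y - x**2 - x*y**2 + x*y - x - 2*y**3 + y**2 + 1

On U_Z we set Z = 1. Each monomial c·X^i·Y^j·Z^k in F becomes c·x^i·y^j·1^k = c·x^i·y^j.
Substituting Z = 1: F(X, Y, 1) = 2*x**3 - x**2*y - x**2 - x*y**2 + x*y - x - 2*y**3 + y**2 + 1.
Note: deg(f) ≤ deg(F) = 3; strict inequality happens when F is divisible by Z (lost terms).


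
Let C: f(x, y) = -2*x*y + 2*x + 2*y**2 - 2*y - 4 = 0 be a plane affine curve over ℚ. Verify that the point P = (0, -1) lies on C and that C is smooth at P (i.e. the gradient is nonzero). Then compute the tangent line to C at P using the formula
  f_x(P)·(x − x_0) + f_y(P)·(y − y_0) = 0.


Tangent line at P: 4*x - 6*y - 6 = 0.

Step 1: f(0, -1) = 0, so P lies on C.
Step 2: partial derivatives
  f_x(x, y) = 2 - 2*y, f_y(x, y) = -2*x + 4*y - 2.
  f_x(P) = 4, f_y(P) = -6 (gradient nonzero, so P is smooth).
Step 3: tangent line at P: 4·(x − 0) + -6·(y − -1) = 0.
Expanding: 4*x - 6*y - 6 = 0.


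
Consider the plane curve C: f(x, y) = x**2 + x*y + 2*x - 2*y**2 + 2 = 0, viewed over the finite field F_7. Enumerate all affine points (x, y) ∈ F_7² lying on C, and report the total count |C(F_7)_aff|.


Affine F_7-points: {(0, 1), (0, 6), (2, 4), (4, 1), (6, 4), (6, 6)}; count = 6.

For each of the 49 pairs (x, y) ∈ F_7², evaluate f(x, y) mod 7. Record the zeros.
  x = 0: [0↦2, 1↦0, 2↦1, 3↦5, 4↦5, 5↦1, 6↦0]  zeros at y ∈ {1, 6}
  x = 1: [0↦5, 1↦4, 2↦6, 3↦4, 4↦5, 5↦2, 6↦2]  zeros at y ∈ ∅
  x = 2: [0↦3, 1↦3, 2↦6, 3↦5, 4↦0, 5↦5, 6↦6]  zeros at y ∈ {4}
  x = 3: [0↦3, 1↦4, 2↦1, 3↦1, 4↦4, 5↦3, 6↦5]  zeros at y ∈ ∅
  x = 4: [0↦5, 1↦0, 2↦5, 3↦6, 4↦3, 5↦3, 6↦6]  zeros at y ∈ {1}
  x = 5: [0↦2, 1↦5, 2↦4, 3↦6, 4↦4, 5↦5, 6↦2]  zeros at y ∈ ∅
  x = 6: [0↦1, 1↦5, 2↦5, 3↦1, 4↦0, 5↦2, 6↦0]  zeros at y ∈ {4, 6}
Collecting zeros: affine points = {(0, 1), (0, 6), (2, 4), (4, 1), (6, 4), (6, 6)}.
Total count |C(F_7)_aff| = 6.


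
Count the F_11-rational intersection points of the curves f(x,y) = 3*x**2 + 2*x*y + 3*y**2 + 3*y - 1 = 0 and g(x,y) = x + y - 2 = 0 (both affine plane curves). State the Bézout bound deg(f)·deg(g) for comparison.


Common zeros: {(2, 0), (9, 4)}; count = 2; Bézout bound = 2.

deg(f) = 2, deg(g) = 1, so Bézout bound = 2.
Scan x ∈ F_11. For each x, list the y ∈ F_11 with f(x, y) ≡ 0 and those with g(x, y) ≡ 0 (mod 11); the common zeros in that column are the intersection.
  x = 0: f ≡ 0 at y ∈ ∅; g ≡ 0 at y ∈ {2}; common: ∅.
  x = 1: f ≡ 0 at y ∈ {3, 10}; g ≡ 0 at y ∈ {1}; common: ∅.
  x = 2: f ≡ 0 at y ∈ {0, 5}; g ≡ 0 at y ∈ {0}; common: {0}.
  x = 3: f ≡ 0 at y ∈ {4}; g ≡ 0 at y ∈ {10}; common: ∅.
  x = 4: f ≡ 0 at y ∈ ∅; g ≡ 0 at y ∈ {9}; common: ∅.
  x = 5: f ≡ 0 at y ∈ ∅; g ≡ 0 at y ∈ {8}; common: ∅.
  x = 6: f ≡ 0 at y ∈ ∅; g ≡ 0 at y ∈ {7}; common: ∅.
  x = 7: f ≡ 0 at y ∈ {10}; g ≡ 0 at y ∈ {6}; common: ∅.
  x = 8: f ≡ 0 at y ∈ {3, 9}; g ≡ 0 at y ∈ {5}; common: ∅.
  x = 9: f ≡ 0 at y ∈ {0, 4}; g ≡ 0 at y ∈ {4}; common: {4}.
  x = 10: f ≡ 0 at y ∈ ∅; g ≡ 0 at y ∈ {3}; common: ∅.
Collecting: common zeros = {(2, 0), (9, 4)}, so the count is 2.
Comparison with the Bézout bound: 2 ≤ 2 = deg(f)·deg(g), as expected for curves with no common component (the bound is attained).


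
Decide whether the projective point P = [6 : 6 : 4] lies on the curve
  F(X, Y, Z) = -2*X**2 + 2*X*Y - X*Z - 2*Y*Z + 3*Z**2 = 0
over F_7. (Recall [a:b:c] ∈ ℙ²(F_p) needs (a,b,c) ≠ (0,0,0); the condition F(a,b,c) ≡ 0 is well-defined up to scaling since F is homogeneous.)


F(6,6,4) ≡ 4 (mod 7); P is NOT on the curve.

Evaluate F(6, 6, 4) term-by-term (mod 7).
  -2*X**2 ↦ -2·36·1·1 = -72
  2*X*Y ↦ 2·6·6·1 = 72
  -X*Z ↦ -1·6·1·4 = -24
  -2*Y*Z ↦ -2·1·6·4 = -48
  3*Z**2 ↦ 3·1·1·16 = 48
Sum: F(6, 6, 4) = (-72) + (72) + (-24) + (-48) + (48) = -24.
Reducing mod 7: -24 ≡ 4 (mod 7).
Since F(a, b, c) ≡ 4 ≠ 0 (mod 7), P does NOT lie on the curve.


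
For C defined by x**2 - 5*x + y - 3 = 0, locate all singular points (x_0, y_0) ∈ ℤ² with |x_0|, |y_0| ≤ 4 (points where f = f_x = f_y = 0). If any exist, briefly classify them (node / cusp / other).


No singular points in the scanned grid; C is smooth there.

Compute partial derivatives:
  f_x = 2*x - 5.
  f_y = 1.
f_y = 1 is a nonzero constant, so f_y never vanishes: no point (x, y) can satisfy f = f_x = f_y = 0. In particular no (x, y) ∈ {−4, ..., 4}² is singular; the curve is smooth.


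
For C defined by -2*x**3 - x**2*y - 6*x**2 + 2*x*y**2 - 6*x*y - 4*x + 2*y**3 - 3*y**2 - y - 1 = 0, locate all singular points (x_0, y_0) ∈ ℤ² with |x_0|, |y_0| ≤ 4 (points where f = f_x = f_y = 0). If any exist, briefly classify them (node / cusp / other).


Singular points: {(-1, 1)}; classification: node.

Compute partial derivatives:
  f_x = -6*x**2 - 2*x*y - 12*x + 2*y**2 - 6*y - 4.
  f_y = -x**2 + 4*x*y - 6*x + 6*y**2 - 6*y - 1.
Scan x_0 ∈ {−4, ..., 4}. For each x_0, f_y(x_0, y) is a polynomial in y; find its integer roots y ∈ {−4, ..., 4}, then test f_x and f at those candidates.
  x = -4: f_y(-4, y) = 6*y**2 - 22*y + 7; no integer root y with |y| ≤ 4.
  x = -3: f_y(-3, y) = 6*y**2 - 18*y + 8; no integer root y with |y| ≤ 4.
  x = -2: f_y(-2, y) = 6*y**2 - 14*y + 7; no integer root y with |y| ≤ 4.
  x = -1: f_y(-1, y) = 6*y**2 - 10*y + 4; vanishes at y ∈ {1}. (-1, 1): f_x = 0, f = 0 — SINGULAR.
  x = 0: f_y(0, y) = 6*y**2 - 6*y - 1; no integer root y with |y| ≤ 4.
  x = 1: f_y(1, y) = 6*y**2 - 2*y - 8; vanishes at y ∈ {-1}. (1, -1): f_x = -12 ≠ 0.
  x = 2: f_y(2, y) = 6*y**2 + 2*y - 17; no integer root y with |y| ≤ 4.
  x = 3: f_y(3, y) = 6*y**2 + 6*y - 28; no integer root y with |y| ≤ 4.
  x = 4: f_y(4, y) = 6*y**2 + 10*y - 41; no integer root y with |y| ≤ 4.
Only singular point on the grid: (-1, 1).
Classify: substitute x = -1 + u, y = 1 + v and expand: f = -2*u**3 - u**2*v - u**2 + 2*u*v**2 + 2*v**3 + v**2.
No constant or linear terms (consistent with a singular point). Quadratic part: -u**2 + v**2. Cubic part: -2*u**3 - u**2*v + 2*u*v**2 + 2*v**3.
The quadratic part v**2 - u**2 = (v − u)(v + u) splits into two distinct linear factors, so there are two distinct tangent lines y − 1 = ±(x − -1) — this is a node (ordinary double point).
Classification: node.


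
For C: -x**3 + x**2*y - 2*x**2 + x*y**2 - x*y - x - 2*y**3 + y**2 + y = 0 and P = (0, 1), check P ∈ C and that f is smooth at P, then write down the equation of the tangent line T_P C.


Tangent line at P: -x - 3*y + 3 = 0.

Step 1: f(0, 1) = 0, so P lies on C.
Step 2: partial derivatives
  f_x(x, y) = -3*x**2 + 2*x*y - 4*x + y**2 - y - 1, f_y(x, y) = x**2 + 2*x*y - x - 6*y**2 + 2*y + 1.
  f_x(P) = -1, f_y(P) = -3 (gradient nonzero, so P is smooth).
Step 3: tangent line at P: -1·(x − 0) + -3·(y − 1) = 0.
Expanding: -x - 3*y + 3 = 0.


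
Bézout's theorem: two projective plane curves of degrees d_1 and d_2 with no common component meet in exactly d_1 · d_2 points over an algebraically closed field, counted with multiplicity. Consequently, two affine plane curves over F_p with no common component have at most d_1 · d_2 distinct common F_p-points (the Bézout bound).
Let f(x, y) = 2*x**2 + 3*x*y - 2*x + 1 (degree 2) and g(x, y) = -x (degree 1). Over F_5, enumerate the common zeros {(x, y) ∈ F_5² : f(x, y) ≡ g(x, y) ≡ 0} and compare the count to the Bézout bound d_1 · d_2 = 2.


Common zeros: ∅; count = 0; Bézout bound = 2.

deg(f) = 2, deg(g) = 1, so Bézout bound = 2.
Scan x ∈ F_5. For each x, list the y ∈ F_5 with f(x, y) ≡ 0 and those with g(x, y) ≡ 0 (mod 5); the common zeros in that column are the intersection.
  x = 0: f ≡ 0 at y ∈ ∅; g ≡ 0 at y ∈ {0, 1, 2, 3, 4}; common: ∅.
  x = 1: f ≡ 0 at y ∈ {3}; g ≡ 0 at y ∈ ∅; common: ∅.
  x = 2: f ≡ 0 at y ∈ {0}; g ≡ 0 at y ∈ ∅; common: ∅.
  x = 3: f ≡ 0 at y ∈ {3}; g ≡ 0 at y ∈ ∅; common: ∅.
  x = 4: f ≡ 0 at y ∈ {0}; g ≡ 0 at y ∈ ∅; common: ∅.
Collecting: common zeros = ∅, so the count is 0.
Comparison with the Bézout bound: 0 ≤ 2 = deg(f)·deg(g), as expected for curves with no common component (the affine F_5-count falls short of the bound because intersections may lie at infinity, over extension fields, or carry multiplicity).


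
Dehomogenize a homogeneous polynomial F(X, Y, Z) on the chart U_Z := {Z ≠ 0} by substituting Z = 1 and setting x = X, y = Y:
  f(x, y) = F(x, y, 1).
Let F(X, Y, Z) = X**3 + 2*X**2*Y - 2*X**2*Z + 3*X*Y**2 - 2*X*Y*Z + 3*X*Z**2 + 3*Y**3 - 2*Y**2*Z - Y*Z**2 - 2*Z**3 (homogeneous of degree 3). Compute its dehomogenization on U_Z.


f(x, y) = x**3 + 2*x**2*y - 2*x**2 + 3*x*y**2 - 2*x*y + 3*x + 3*y**3 - 2*y**2 - y - 2

On U_Z we set Z = 1. Each monomial c·X^i·Y^j·Z^k in F becomes c·x^i·y^j·1^k = c·x^i·y^j.
Substituting Z = 1: F(X, Y, 1) = x**3 + 2*x**2*y - 2*x**2 + 3*x*y**2 - 2*x*y + 3*x + 3*y**3 - 2*y**2 - y - 2.
Note: deg(f) ≤ deg(F) = 3; strict inequality happens when F is divisible by Z (lost terms).


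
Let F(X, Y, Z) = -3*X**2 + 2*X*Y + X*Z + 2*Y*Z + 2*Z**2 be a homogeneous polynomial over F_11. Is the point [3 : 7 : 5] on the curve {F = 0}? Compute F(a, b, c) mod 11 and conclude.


F(3,7,5) ≡ 7 (mod 11); P is NOT on the curve.

Evaluate F(3, 7, 5) term-by-term (mod 11).
  -3*X**2 ↦ -3·9·1·1 = -27
  2*X*Y ↦ 2·3·7·1 = 42
  X*Z ↦ 1·3·1·5 = 15
  2*Y*Z ↦ 2·1·7·5 = 70
  2*Z**2 ↦ 2·1·1·25 = 50
Sum: F(3, 7, 5) = (-27) + (42) + (15) + (70) + (50) = 150.
Reducing mod 11: 150 ≡ 7 (mod 11).
Since F(a, b, c) ≡ 7 ≠ 0 (mod 11), P does NOT lie on the curve.


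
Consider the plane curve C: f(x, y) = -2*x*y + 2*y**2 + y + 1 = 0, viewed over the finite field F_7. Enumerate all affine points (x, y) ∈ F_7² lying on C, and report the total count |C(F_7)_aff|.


Affine F_7-points: {(0, 5), (1, 2), (2, 1), (2, 4), (6, 3), (6, 6)}; count = 6.

For each of the 49 pairs (x, y) ∈ F_7², evaluate f(x, y) mod 7. Record the zeros.
  x = 0: [0↦1, 1↦4, 2↦4, 3↦1, 4↦2, 5↦0, 6↦2]  zeros at y ∈ {5}
  x = 1: [0↦1, 1↦2, 2↦0, 3↦2, 4↦1, 5↦4, 6↦4]  zeros at y ∈ {2}
  x = 2: [0↦1, 1↦0, 2↦3, 3↦3, 4↦0, 5↦1, 6↦6]  zeros at y ∈ {1, 4}
  x = 3: [0↦1, 1↦5, 2↦6, 3↦4, 4↦6, 5↦5, 6↦1]  zeros at y ∈ ∅
  x = 4: [0↦1, 1↦3, 2↦2, 3↦5, 4↦5, 5↦2, 6↦3]  zeros at y ∈ ∅
  x = 5: [0↦1, 1↦1, 2↦5, 3↦6, 4↦4, 5↦6, 6↦5]  zeros at y ∈ ∅
  x = 6: [0↦1, 1↦6, 2↦1, 3↦0, 4↦3, 5↦3, 6↦0]  zeros at y ∈ {3, 6}
Collecting zeros: affine points = {(0, 5), (1, 2), (2, 1), (2, 4), (6, 3), (6, 6)}.
Total count |C(F_7)_aff| = 6.


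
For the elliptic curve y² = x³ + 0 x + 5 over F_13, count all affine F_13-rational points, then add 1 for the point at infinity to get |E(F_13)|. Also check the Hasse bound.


Affine points = {(2, 0), (4, 2), (4, 11), (5, 0), (6, 0), (7, 6), (7, 7), (8, 6), (8, 7), (10, 2), (10, 11), (11, 6), (11, 7), (12, 2), (12, 11)}; affine count = 15; |E(F_13)| = 16.

Discriminant check: Δ ∝ 4a³ + 27b² = 4·0³ + 27·5² = 4·0 + 27·25 ≡ 12 (mod 13). Nonzero ⇒ E is nonsingular.
For each x ∈ F_13, compute rhs = x³ + 0·x + 5 mod 13, then count y ∈ F_13 with y² ≡ rhs.
  x = 0: rhs = 5, matching y values: none (0 points).
  x = 1: rhs = 6, matching y values: none (0 points).
  x = 2: rhs = 0, matching y values: 0 (1 points).
  x = 3: rhs = 6, matching y values: none (0 points).
  x = 4: rhs = 4, matching y values: 2, 11 (2 points).
  x = 5: rhs = 0, matching y values: 0 (1 points).
  x = 6: rhs = 0, matching y values: 0 (1 points).
  x = 7: rhs = 10, matching y values: 6, 7 (2 points).
  x = 8: rhs = 10, matching y values: 6, 7 (2 points).
  x = 9: rhs = 6, matching y values: none (0 points).
  x = 10: rhs = 4, matching y values: 2, 11 (2 points).
  x = 11: rhs = 10, matching y values: 6, 7 (2 points).
  x = 12: rhs = 4, matching y values: 2, 11 (2 points).
Total affine count: 15.
Full point count |E(F_13)| = 15 + 1 = 16.
Hasse bound: |16 − (13+1)| = |2| = 2 ≤ 2√13 ≈ 7.2111 ✓.


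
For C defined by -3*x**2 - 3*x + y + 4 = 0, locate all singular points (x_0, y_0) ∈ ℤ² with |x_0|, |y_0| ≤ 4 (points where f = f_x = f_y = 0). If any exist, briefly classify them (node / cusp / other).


No singular points in the scanned grid; C is smooth there.

Compute partial derivatives:
  f_x = -6*x - 3.
  f_y = 1.
f_y = 1 is a nonzero constant, so f_y never vanishes: no point (x, y) can satisfy f = f_x = f_y = 0. In particular no (x, y) ∈ {−4, ..., 4}² is singular; the curve is smooth.


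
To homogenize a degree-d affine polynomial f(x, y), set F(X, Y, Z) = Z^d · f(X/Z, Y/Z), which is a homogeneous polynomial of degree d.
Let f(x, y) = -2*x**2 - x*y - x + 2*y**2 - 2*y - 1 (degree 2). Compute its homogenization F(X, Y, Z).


F(X, Y, Z) = -2*X**2 - X*Y - X*Z + 2*Y**2 - 2*Y*Z - Z**2

deg(f) = 2.
Substitute x = X/Z, y = Y/Z into f, then multiply by Z^2.
  monomial -2·x^2·y^0 ↦ -2·X^2·Y^0·Z^0.
  monomial -1·x^1·y^1 ↦ -1·X^1·Y^1·Z^0.
  monomial -1·x^1·y^0 ↦ -1·X^1·Y^0·Z^1.
  monomial 2·x^0·y^2 ↦ 2·X^0·Y^2·Z^0.
  monomial -2·x^0·y^1 ↦ -2·X^0·Y^1·Z^1.
  monomial -1·x^0·y^0 ↦ -1·X^0·Y^0·Z^2.
Collecting: F(X, Y, Z) = -2*X**2 - X*Y - X*Z + 2*Y**2 - 2*Y*Z - Z**2.


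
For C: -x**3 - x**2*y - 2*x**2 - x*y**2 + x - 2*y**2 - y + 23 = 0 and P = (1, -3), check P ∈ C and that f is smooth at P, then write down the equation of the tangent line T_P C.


Tangent line at P: -9*x + 16*y + 57 = 0.

Step 1: f(1, -3) = 0, so P lies on C.
Step 2: partial derivatives
  f_x(x, y) = -3*x**2 - 2*x*y - 4*x - y**2 + 1, f_y(x, y) = -x**2 - 2*x*y - 4*y - 1.
  f_x(P) = -9, f_y(P) = 16 (gradient nonzero, so P is smooth).
Step 3: tangent line at P: -9·(x − 1) + 16·(y − -3) = 0.
Expanding: -9*x + 16*y + 57 = 0.


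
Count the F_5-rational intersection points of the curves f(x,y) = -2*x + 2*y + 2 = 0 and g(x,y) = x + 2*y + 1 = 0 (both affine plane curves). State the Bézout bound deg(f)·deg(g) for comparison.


Common zeros: {(2, 1)}; count = 1; Bézout bound = 1.

deg(f) = 1, deg(g) = 1, so Bézout bound = 1.
Scan x ∈ F_5. For each x, list the y ∈ F_5 with f(x, y) ≡ 0 and those with g(x, y) ≡ 0 (mod 5); the common zeros in that column are the intersection.
  x = 0: f ≡ 0 at y ∈ {4}; g ≡ 0 at y ∈ {2}; common: ∅.
  x = 1: f ≡ 0 at y ∈ {0}; g ≡ 0 at y ∈ {4}; common: ∅.
  x = 2: f ≡ 0 at y ∈ {1}; g ≡ 0 at y ∈ {1}; common: {1}.
  x = 3: f ≡ 0 at y ∈ {2}; g ≡ 0 at y ∈ {3}; common: ∅.
  x = 4: f ≡ 0 at y ∈ {3}; g ≡ 0 at y ∈ {0}; common: ∅.
Collecting: common zeros = {(2, 1)}, so the count is 1.
Comparison with the Bézout bound: 1 ≤ 1 = deg(f)·deg(g), as expected for curves with no common component (the bound is attained).


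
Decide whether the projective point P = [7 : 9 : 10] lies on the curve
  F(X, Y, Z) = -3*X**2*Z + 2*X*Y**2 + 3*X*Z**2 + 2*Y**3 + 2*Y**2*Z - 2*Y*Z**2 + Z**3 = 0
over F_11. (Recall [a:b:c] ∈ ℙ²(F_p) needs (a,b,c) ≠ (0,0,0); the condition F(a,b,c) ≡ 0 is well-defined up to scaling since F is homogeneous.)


F(7,9,10) ≡ 5 (mod 11); P is NOT on the curve.

Evaluate F(7, 9, 10) term-by-term (mod 11).
  -3*X**2*Z ↦ -3·49·1·10 = -1470
  2*X*Y**2 ↦ 2·7·81·1 = 1134
  3*X*Z**2 ↦ 3·7·1·100 = 2100
  2*Y**3 ↦ 2·1·729·1 = 1458
  2*Y**2*Z ↦ 2·1·81·10 = 1620
  -2*Y*Z**2 ↦ -2·1·9·100 = -1800
  Z**3 ↦ 1·1·1·1000 = 1000
Sum: F(7, 9, 10) = (-1470) + (1134) + (2100) + (1458) + (1620) + (-1800) + (1000) = 4042.
Reducing mod 11: 4042 ≡ 5 (mod 11).
Since F(a, b, c) ≡ 5 ≠ 0 (mod 11), P does NOT lie on the curve.


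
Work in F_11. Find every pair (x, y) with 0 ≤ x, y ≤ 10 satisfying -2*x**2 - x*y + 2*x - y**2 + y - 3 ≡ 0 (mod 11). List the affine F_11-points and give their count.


Affine F_11-points: {(0, 6), (4, 4), (5, 2), (5, 5), (6, 2), (6, 4), (9, 6), (9, 8), (10, 5), (10, 8)}; count = 10.

For each of the 121 pairs (x, y) ∈ F_11², evaluate f(x, y) mod 11. Record the zeros.
  x = 0: [0↦8, 1↦8, 2↦6, 3↦2, 4↦7, 5↦10, 6↦0, 7↦10, 8↦7, 9↦2, 10↦6]  zeros at y ∈ {6}
  x = 1: [0↦8, 1↦7, 2↦4, 3↦10, 4↦3, 5↦5, 6↦5, 7↦3, 8↦10, 9↦4, 10↦7]  zeros at y ∈ ∅
  x = 2: [0↦4, 1↦2, 2↦9, 3↦3, 4↦6, 5↦7, 6↦6, 7↦3, 8↦9, 9↦2, 10↦4]  zeros at y ∈ ∅
  x = 3: [0↦7, 1↦4, 2↦10, 3↦3, 4↦5, 5↦5, 6↦3, 7↦10, 8↦4, 9↦7, 10↦8]  zeros at y ∈ ∅
  x = 4: [0↦6, 1↦2, 2↦7, 3↦10, 4↦0, 5↦10, 6↦7, 7↦2, 8↦6, 9↦8, 10↦8]  zeros at y ∈ {4}
  x = 5: [0↦1, 1↦7, 2↦0, 3↦2, 4↦2, 5↦0, 6↦7, 7↦1, 8↦4, 9↦5, 10↦4]  zeros at y ∈ {2, 5}
  x = 6: [0↦3, 1↦8, 2↦0, 3↦1, 4↦0, 5↦8, 6↦3, 7↦7, 8↦9, 9↦9, 10↦7]  zeros at y ∈ {2, 4}
  x = 7: [0↦1, 1↦5, 2↦7, 3↦7, 4↦5, 5↦1, 6↦6, 7↦9, 8↦10, 9↦9, 10↦6]  zeros at y ∈ ∅
  x = 8: [0↦6, 1↦9, 2↦10, 3↦9, 4↦6, 5↦1, 6↦5, 7↦7, 8↦7, 9↦5, 10↦1]  zeros at y ∈ ∅
  x = 9: [0↦7, 1↦9, 2↦9, 3↦7, 4↦3, 5↦8, 6↦0, 7↦1, 8↦0, 9↦8, 10↦3]  zeros at y ∈ {6, 8}
  x = 10: [0↦4, 1↦5, 2↦4, 3↦1, 4↦7, 5↦0, 6↦2, 7↦2, 8↦0, 9↦7, 10↦1]  zeros at y ∈ {5, 8}
Collecting zeros: affine points = {(0, 6), (4, 4), (5, 2), (5, 5), (6, 2), (6, 4), (9, 6), (9, 8), (10, 5), (10, 8)}.
Total count |C(F_11)_aff| = 10.


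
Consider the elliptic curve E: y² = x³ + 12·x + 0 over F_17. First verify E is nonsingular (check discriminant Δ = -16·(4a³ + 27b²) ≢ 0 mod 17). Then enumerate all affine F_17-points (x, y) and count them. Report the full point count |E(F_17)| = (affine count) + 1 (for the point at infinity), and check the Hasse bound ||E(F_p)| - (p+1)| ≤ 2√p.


Affine points = {(0, 0), (1, 8), (1, 9), (2, 7), (2, 10), (5, 7), (5, 10), (6, 4), (6, 13), (7, 6), (7, 11), (8, 8), (8, 9), (9, 2), (9, 15), (10, 7), (10, 10), (11, 1), (11, 16), (12, 6), (12, 11), (15, 6), (15, 11), (16, 2), (16, 15)}; affine count = 25; |E(F_17)| = 26.

Discriminant check: Δ ∝ 4a³ + 27b² = 4·12³ + 27·0² = 4·1728 + 27·0 ≡ 10 (mod 17). Nonzero ⇒ E is nonsingular.
For each x ∈ F_17, compute rhs = x³ + 12·x + 0 mod 17, then count y ∈ F_17 with y² ≡ rhs.
  x = 0: rhs = 0, matching y values: 0 (1 points).
  x = 1: rhs = 13, matching y values: 8, 9 (2 points).
  x = 2: rhs = 15, matching y values: 7, 10 (2 points).
  x = 3: rhs = 12, matching y values: none (0 points).
  x = 4: rhs = 10, matching y values: none (0 points).
  x = 5: rhs = 15, matching y values: 7, 10 (2 points).
  x = 6: rhs = 16, matching y values: 4, 13 (2 points).
  x = 7: rhs = 2, matching y values: 6, 11 (2 points).
  x = 8: rhs = 13, matching y values: 8, 9 (2 points).
  x = 9: rhs = 4, matching y values: 2, 15 (2 points).
  x = 10: rhs = 15, matching y values: 7, 10 (2 points).
  x = 11: rhs = 1, matching y values: 1, 16 (2 points).
  x = 12: rhs = 2, matching y values: 6, 11 (2 points).
  x = 13: rhs = 7, matching y values: none (0 points).
  x = 14: rhs = 5, matching y values: none (0 points).
  x = 15: rhs = 2, matching y values: 6, 11 (2 points).
  x = 16: rhs = 4, matching y values: 2, 15 (2 points).
Total affine count: 25.
Full point count |E(F_17)| = 25 + 1 = 26.
Hasse bound: |26 − (17+1)| = |8| = 8 ≤ 2√17 ≈ 8.2462 ✓.


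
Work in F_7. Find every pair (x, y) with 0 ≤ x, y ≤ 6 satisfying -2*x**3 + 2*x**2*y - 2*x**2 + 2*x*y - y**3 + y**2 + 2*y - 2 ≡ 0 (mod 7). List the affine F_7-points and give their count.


Affine F_7-points: {(0, 1), (0, 3), (0, 4), (1, 1), (2, 5), (3, 3), (3, 6), (4, 4), (5, 2), (6, 1), (6, 3), (6, 4)}; count = 12.

For each of the 49 pairs (x, y) ∈ F_7², evaluate f(x, y) mod 7. Record the zeros.
  x = 0: [0↦5, 1↦0, 2↦5, 3↦0, 4↦0, 5↦6, 6↦5]  zeros at y ∈ {1, 3, 4}
  x = 1: [0↦1, 1↦0, 2↦2, 3↦1, 4↦5, 5↦1, 6↦4]  zeros at y ∈ {1}
  x = 2: [0↦2, 1↦2, 2↦5, 3↦5, 4↦3, 5↦0, 6↦4]  zeros at y ∈ {5}
  x = 3: [0↦3, 1↦1, 2↦2, 3↦0, 4↦3, 5↦5, 6↦0]  zeros at y ∈ {3, 6}
  x = 4: [0↦6, 1↦6, 2↦2, 3↦2, 4↦0, 5↦4, 6↦1]  zeros at y ∈ {4}
  x = 5: [0↦6, 1↦5, 2↦0, 3↦6, 4↦3, 5↦6, 6↦2]  zeros at y ∈ {2}
  x = 6: [0↦5, 1↦0, 2↦5, 3↦0, 4↦0, 5↦6, 6↦5]  zeros at y ∈ {1, 3, 4}
Collecting zeros: affine points = {(0, 1), (0, 3), (0, 4), (1, 1), (2, 5), (3, 3), (3, 6), (4, 4), (5, 2), (6, 1), (6, 3), (6, 4)}.
Total count |C(F_7)_aff| = 12.


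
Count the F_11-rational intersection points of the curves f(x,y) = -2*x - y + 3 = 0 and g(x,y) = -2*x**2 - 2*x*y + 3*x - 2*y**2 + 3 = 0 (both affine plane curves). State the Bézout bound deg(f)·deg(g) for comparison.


Common zeros: {(1, 1), (8, 9)}; count = 2; Bézout bound = 2.

deg(f) = 1, deg(g) = 2, so Bézout bound = 2.
Scan x ∈ F_11. For each x, list the y ∈ F_11 with f(x, y) ≡ 0 and those with g(x, y) ≡ 0 (mod 11); the common zeros in that column are the intersection.
  x = 0: f ≡ 0 at y ∈ {3}; g ≡ 0 at y ∈ ∅; common: ∅.
  x = 1: f ≡ 0 at y ∈ {1}; g ≡ 0 at y ∈ {1, 9}; common: {1}.
  x = 2: f ≡ 0 at y ∈ {10}; g ≡ 0 at y ∈ ∅; common: ∅.
  x = 3: f ≡ 0 at y ∈ {8}; g ≡ 0 at y ∈ ∅; common: ∅.
  x = 4: f ≡ 0 at y ∈ {6}; g ≡ 0 at y ∈ {8, 10}; common: ∅.
  x = 5: f ≡ 0 at y ∈ {4}; g ≡ 0 at y ∈ {1, 5}; common: ∅.
  x = 6: f ≡ 0 at y ∈ {2}; g ≡ 0 at y ∈ {8}; common: ∅.
  x = 7: f ≡ 0 at y ∈ {0}; g ≡ 0 at y ∈ {2}; common: ∅.
  x = 8: f ≡ 0 at y ∈ {9}; g ≡ 0 at y ∈ {5, 9}; common: {9}.
  x = 9: f ≡ 0 at y ∈ {7}; g ≡ 0 at y ∈ {0, 2}; common: ∅.
  x = 10: f ≡ 0 at y ∈ {5}; g ≡ 0 at y ∈ ∅; common: ∅.
Collecting: common zeros = {(1, 1), (8, 9)}, so the count is 2.
Comparison with the Bézout bound: 2 ≤ 2 = deg(f)·deg(g), as expected for curves with no common component (the bound is attained).


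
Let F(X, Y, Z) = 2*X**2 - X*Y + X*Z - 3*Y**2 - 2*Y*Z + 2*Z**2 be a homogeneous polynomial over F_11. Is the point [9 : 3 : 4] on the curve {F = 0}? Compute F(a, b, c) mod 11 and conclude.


F(9,3,4) ≡ 9 (mod 11); P is NOT on the curve.

Evaluate F(9, 3, 4) term-by-term (mod 11).
  2*X**2 ↦ 2·81·1·1 = 162
  -X*Y ↦ -1·9·3·1 = -27
  X*Z ↦ 1·9·1·4 = 36
  -3*Y**2 ↦ -3·1·9·1 = -27
  -2*Y*Z ↦ -2·1·3·4 = -24
  2*Z**2 ↦ 2·1·1·16 = 32
Sum: F(9, 3, 4) = (162) + (-27) + (36) + (-27) + (-24) + (32) = 152.
Reducing mod 11: 152 ≡ 9 (mod 11).
Since F(a, b, c) ≡ 9 ≠ 0 (mod 11), P does NOT lie on the curve.


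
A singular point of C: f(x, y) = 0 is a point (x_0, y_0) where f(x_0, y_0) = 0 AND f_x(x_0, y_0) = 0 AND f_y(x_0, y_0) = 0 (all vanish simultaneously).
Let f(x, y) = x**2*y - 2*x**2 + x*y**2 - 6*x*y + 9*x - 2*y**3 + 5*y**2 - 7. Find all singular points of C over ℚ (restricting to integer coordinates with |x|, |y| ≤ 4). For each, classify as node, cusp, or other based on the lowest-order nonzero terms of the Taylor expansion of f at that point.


Singular points: {(2, 1)}; classification: node.

Compute partial derivatives:
  f_x = 2*x*y - 4*x + y**2 - 6*y + 9.
  f_y = x**2 + 2*x*y - 6*x - 6*y**2 + 10*y.
Scan x_0 ∈ {−4, ..., 4}. For each x_0, f_y(x_0, y) is a polynomial in y; find its integer roots y ∈ {−4, ..., 4}, then test f_x and f at those candidates.
  x = -4: f_y(-4, y) = -6*y**2 + 2*y + 40; no integer root y with |y| ≤ 4.
  x = -3: f_y(-3, y) = -6*y**2 + 4*y + 27; no integer root y with |y| ≤ 4.
  x = -2: f_y(-2, y) = -6*y**2 + 6*y + 16; no integer root y with |y| ≤ 4.
  x = -1: f_y(-1, y) = -6*y**2 + 8*y + 7; no integer root y with |y| ≤ 4.
  x = 0: f_y(0, y) = -6*y**2 + 10*y; vanishes at y ∈ {0}. (0, 0): f_x = 9 ≠ 0.
  x = 1: f_y(1, y) = -6*y**2 + 12*y - 5; no integer root y with |y| ≤ 4.
  x = 2: f_y(2, y) = -6*y**2 + 14*y - 8; vanishes at y ∈ {1}. (2, 1): f_x = 0, f = 0 — SINGULAR.
  x = 3: f_y(3, y) = -6*y**2 + 16*y - 9; no integer root y with |y| ≤ 4.
  x = 4: f_y(4, y) = -6*y**2 + 18*y - 8; no integer root y with |y| ≤ 4.
Only singular point on the grid: (2, 1).
Classify: substitute x = 2 + u, y = 1 + v and expand: f = u**2*v - u**2 + u*v**2 - 2*v**3 + v**2.
No constant or linear terms (consistent with a singular point). Quadratic part: -u**2 + v**2. Cubic part: u**2*v + u*v**2 - 2*v**3.
The quadratic part v**2 - u**2 = (v − u)(v + u) splits into two distinct linear factors, so there are two distinct tangent lines y − 1 = ±(x − 2) — this is a node (ordinary double point).
Classification: node.
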